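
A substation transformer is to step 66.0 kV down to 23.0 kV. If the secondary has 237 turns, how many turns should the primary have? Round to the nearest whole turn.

N_p/N_s = V_p/V_s, so N_p = 237 × 66000/23000 = 680.1 ≈ 680 turns.

N_p = 680 turns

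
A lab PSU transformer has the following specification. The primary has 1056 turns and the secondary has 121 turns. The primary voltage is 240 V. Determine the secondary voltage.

V_s/V_p = N_s/N_p, so V_s = 240 × 121/1056 = 27.5 V.

V_s ≈ 27.5 V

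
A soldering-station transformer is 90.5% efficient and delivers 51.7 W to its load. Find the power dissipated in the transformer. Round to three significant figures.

P_loss ≈ 5.43 W

P_in = P_out/η = 51.7/0.905 = 57.1271 W.
P_loss = P_in − P_out = 57.1271 − 51.7 = 5.43 W.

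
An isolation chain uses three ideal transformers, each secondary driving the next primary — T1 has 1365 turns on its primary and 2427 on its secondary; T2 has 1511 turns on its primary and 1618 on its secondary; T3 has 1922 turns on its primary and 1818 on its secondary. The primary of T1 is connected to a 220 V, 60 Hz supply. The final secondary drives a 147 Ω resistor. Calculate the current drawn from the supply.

Secondary of T1: V = 220.00 × 2427/1365 = 391.16 V.
Secondary of T2: V = 391.16 × 1618/1511 = 418.86 V.
Secondary of T3: V = 418.86 × 1818/1922 = 396.20 V.
I_load = 396.20/147 = 2.6952 A, so P_out = 396.20 × 2.6952 = 1067.9 W.
All ideal ⇒ P_in = P_out, so I_supply = 1067.9/220 = 4.85 A.

I_supply ≈ 4.85 A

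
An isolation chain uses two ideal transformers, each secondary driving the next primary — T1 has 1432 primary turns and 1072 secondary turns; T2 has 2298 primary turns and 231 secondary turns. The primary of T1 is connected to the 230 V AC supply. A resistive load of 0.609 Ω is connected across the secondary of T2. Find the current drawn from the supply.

I_supply ≈ 2.14 A

Secondary of T1: V = 230.00 × 1072/1432 = 172.18 V.
Secondary of T2: V = 172.18 × 231/2298 = 17.308 V.
I_load = 17.308/0.609 = 28.420 A, so P_out = 17.308 × 28.420 = 491.89 W.
All ideal ⇒ P_in = P_out, so I_supply = 491.89/230 = 2.14 A.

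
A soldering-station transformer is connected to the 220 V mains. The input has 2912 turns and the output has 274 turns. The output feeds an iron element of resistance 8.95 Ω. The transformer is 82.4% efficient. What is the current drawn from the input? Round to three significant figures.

I_in ≈ 0.264 A

V_out = 220 × 274/2912 = 20.701 V.
I_out = V_out/R = 20.701/8.95 = 2.3129 A.
P_out = V_out I_out = 20.701 × 2.3129 = 47.879 W.
P_in = P_out/η = 47.879/0.824 = 58.105 W.
I_in = P_in/V_in = 58.105/220 = 0.264 A.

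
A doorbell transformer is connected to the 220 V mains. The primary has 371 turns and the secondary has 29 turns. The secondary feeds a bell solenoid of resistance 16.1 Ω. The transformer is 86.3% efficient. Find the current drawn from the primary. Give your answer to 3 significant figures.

V_s = 220 × 29/371 = 17.197 V.
I_s = V_s/R = 17.197/16.1 = 1.0681 A.
P_out = V_s I_s = 17.197 × 1.0681 = 18.368 W.
P_in = P_out/η = 18.368/0.863 = 21.284 W.
I_p = P_in/V_p = 21.284/220 = 0.0967 A.

I_p ≈ 0.0967 A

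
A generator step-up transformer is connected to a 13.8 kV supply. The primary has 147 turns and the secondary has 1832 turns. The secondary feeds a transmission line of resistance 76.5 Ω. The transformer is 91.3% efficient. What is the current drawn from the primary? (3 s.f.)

V_s = 13800 × 1832/147 = 171980 V.
I_s = V_s/R = 171980/76.5 = 2248.2 A.
P_out = V_s I_s = 171980 × 2248.2 = 3.8665×10^8 W.
P_in = P_out/η = 3.8665×10^8/0.913 = 4.2349×10^8 W.
I_p = P_in/V_p = 4.2349×10^8/13800 = 30700 A.

I_p ≈ 30700 A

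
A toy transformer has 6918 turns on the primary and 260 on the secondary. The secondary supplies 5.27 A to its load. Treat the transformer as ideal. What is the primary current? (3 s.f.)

For an ideal transformer I_p/I_s = N_s/N_p, so I_p = 5.27 × 260/6918 = 0.198 A.

I_p ≈ 0.198 A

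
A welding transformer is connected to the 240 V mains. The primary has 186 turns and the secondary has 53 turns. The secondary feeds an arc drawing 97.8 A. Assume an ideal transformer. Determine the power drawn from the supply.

P ≈ 6690 W

I_p = I_s × N_s/N_p = 97.8 × 53/186 = 27.868 A.
P = V_p I_p = 240 × 27.868 = 6690 W.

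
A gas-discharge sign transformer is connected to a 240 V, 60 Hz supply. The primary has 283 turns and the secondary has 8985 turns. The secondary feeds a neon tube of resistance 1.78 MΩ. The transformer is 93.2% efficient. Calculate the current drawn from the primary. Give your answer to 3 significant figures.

V_s = 240 × 8985/283 = 7619.8 V.
I_s = V_s/R = 7619.8/(1.78×10^6) = 0.0042808 A.
P_out = V_s I_s = 7619.8 × 0.0042808 = 32.619 W.
P_in = P_out/η = 32.619/0.932 = 34.999 W.
I_p = P_in/V_p = 34.999/240 = 0.146 A.

I_p ≈ 0.146 A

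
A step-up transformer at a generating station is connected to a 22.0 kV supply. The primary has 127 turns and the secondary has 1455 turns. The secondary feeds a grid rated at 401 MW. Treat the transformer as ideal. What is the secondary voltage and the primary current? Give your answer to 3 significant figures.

V_s = V_p × N_s/N_p = 22000 × 1455/127 = 252050 V.
I_s = P/V_s = 4.01×10^8/252050 = 1591.0 A.
I_p = I_s × N_s/N_p = 1591.0 × 1455/127 = 18200 A.

V_s ≈ 252000 V, I_p ≈ 18200 A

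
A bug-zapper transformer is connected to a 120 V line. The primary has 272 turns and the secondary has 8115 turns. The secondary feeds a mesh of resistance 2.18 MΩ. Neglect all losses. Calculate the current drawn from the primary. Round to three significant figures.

V_s = V_p × N_s/N_p = 120 × 8115/272 = 3580.1 V.
I_s = V_s/R = 3580.1/(2.18×10^6) = 0.0016423 A.
For an ideal transformer I_p N_p = I_s N_s, so I_p = 0.0016423 × 8115/272 = 0.0490 A.

I_p ≈ 0.0490 A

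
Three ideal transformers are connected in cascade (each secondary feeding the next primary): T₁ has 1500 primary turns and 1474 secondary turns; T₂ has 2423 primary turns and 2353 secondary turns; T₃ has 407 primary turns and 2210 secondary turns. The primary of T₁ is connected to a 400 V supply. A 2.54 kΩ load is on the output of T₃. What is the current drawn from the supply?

After T₁: V = 400.00 × 1474/1500 = 393.07 V.
After T₂: V = 393.07 × 2353/2423 = 381.71 V.
After T₃: V = 381.71 × 2210/407 = 2072.7 V.
I_load = 2072.7/2540 = 0.81602 A, so P_out = 2072.7 × 0.81602 = 1691.3 W.
All ideal ⇒ P_in = P_out, so I_supply = 1691.3/400 = 4.23 A.

I_supply ≈ 4.23 A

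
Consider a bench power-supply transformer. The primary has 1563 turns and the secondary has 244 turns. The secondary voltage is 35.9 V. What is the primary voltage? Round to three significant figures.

V_p ≈ 230 V

V_p/V_s = N_p/N_s, so V_p = 35.9 × 1563/244 = 230 V.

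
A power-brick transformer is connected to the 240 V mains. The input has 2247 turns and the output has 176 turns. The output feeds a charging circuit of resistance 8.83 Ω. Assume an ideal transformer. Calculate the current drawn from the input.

I_in ≈ 0.167 A

V_out = V_in × N_out/N_in = 240 × 176/2247 = 18.798 V.
I_out = V_out/R = 18.798/8.83 = 2.1289 A.
For an ideal transformer I_in N_in = I_out N_out, so I_in = 2.1289 × 176/2247 = 0.167 A.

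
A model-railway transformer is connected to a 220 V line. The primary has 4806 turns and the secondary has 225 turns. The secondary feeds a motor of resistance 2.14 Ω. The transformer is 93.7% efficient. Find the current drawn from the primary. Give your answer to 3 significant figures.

V_s = 220 × 225/4806 = 10.300 V.
I_s = V_s/R = 10.300/2.14 = 4.8129 A.
P_out = V_s I_s = 10.300 × 4.8129 = 49.571 W.
P_in = P_out/η = 49.571/0.937 = 52.904 W.
I_p = P_in/V_p = 52.904/220 = 0.240 A.

I_p ≈ 0.240 A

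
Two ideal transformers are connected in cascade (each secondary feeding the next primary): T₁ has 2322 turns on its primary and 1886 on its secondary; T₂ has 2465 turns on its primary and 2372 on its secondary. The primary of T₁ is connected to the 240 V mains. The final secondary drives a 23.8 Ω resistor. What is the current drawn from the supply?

I_supply ≈ 6.16 A

Secondary of T₁: V = 240.00 × 1886/2322 = 194.94 V.
Secondary of T₂: V = 194.94 × 2372/2465 = 187.58 V.
I_load = 187.58/23.8 = 7.8815 A, so P_out = 187.58 × 7.8815 = 1478.4 W.
All ideal ⇒ P_in = P_out, so I_supply = 1478.4/240 = 6.16 A.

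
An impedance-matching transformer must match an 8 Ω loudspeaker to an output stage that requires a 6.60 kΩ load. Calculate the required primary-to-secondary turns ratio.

Z_p/Z_s = (N_p/N_s)², so N_p/N_s = √(6600/8) = √825 = 28.7.

N_p/N_s ≈ 28.7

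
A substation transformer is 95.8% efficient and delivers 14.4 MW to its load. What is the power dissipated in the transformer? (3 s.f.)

P_loss ≈ 631000 W

P_in = P_out/η = 1.44×10^7/0.958 = 1.50313×10^7 W.
P_loss = P_in − P_out = 1.50313×10^7 − 1.44×10^7 = 631000 W.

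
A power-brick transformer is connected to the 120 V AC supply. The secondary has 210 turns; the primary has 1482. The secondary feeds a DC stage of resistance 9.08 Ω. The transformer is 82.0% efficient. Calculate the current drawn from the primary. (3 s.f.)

I_p ≈ 0.324 A

V_s = 120 × 210/1482 = 17.004 V.
I_s = V_s/R = 17.004/9.08 = 1.8727 A.
P_out = V_s I_s = 17.004 × 1.8727 = 31.843 W.
P_in = P_out/η = 31.843/0.820 = 38.833 W.
I_p = P_in/V_p = 38.833/120 = 0.324 A.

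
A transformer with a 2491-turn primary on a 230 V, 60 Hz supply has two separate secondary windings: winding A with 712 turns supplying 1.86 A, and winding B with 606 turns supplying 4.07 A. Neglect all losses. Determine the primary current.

I_p ≈ 1.52 A

V_A = 230 × 712/2491 = 65.741 V; V_B = 230 × 606/2491 = 55.953 V.
P_out = V_A I_A + V_B I_B = 65.741×1.86 + 55.953×4.07 = 122.28 + 227.73 = 350.01 W.
Ideal ⇒ P_in = P_out, so I_p = P_out/V_p = 350.01/230 = 1.52 A.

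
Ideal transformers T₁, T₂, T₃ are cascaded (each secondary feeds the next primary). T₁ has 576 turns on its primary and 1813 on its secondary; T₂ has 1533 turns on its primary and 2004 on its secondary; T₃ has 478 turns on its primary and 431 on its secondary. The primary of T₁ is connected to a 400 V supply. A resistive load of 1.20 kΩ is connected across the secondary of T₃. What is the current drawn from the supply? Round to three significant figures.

I_supply ≈ 4.59 A

Secondary of T₁: V = 400.00 × 1813/576 = 1259.0 V.
Secondary of T₂: V = 1259.0 × 2004/1533 = 1645.9 V.
Secondary of T₃: V = 1645.9 × 431/478 = 1484.0 V.
I_load = 1484.0/1200 = 1.2367 A, so P_out = 1484.0 × 1.2367 = 1835.3 W.
All ideal ⇒ P_in = P_out, so I_supply = 1835.3/400 = 4.59 A.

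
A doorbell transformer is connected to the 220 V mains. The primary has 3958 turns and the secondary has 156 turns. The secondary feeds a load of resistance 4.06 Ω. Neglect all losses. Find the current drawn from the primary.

I_p ≈ 0.0842 A

V_s = V_p × N_s/N_p = 220 × 156/3958 = 8.6710 V.
I_s = V_s/R = 8.6710/4.06 = 2.1357 A.
For an ideal transformer I_p N_p = I_s N_s, so I_p = 2.1357 × 156/3958 = 0.0842 A.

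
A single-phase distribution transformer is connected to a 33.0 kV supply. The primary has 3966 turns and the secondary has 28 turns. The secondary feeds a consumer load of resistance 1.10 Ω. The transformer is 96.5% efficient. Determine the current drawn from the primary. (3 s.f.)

V_s = 33000 × 28/3966 = 232.98 V.
I_s = V_s/R = 232.98/1.10 = 211.80 A.
P_out = V_s I_s = 232.98 × 211.80 = 49345 W.
P_in = P_out/η = 49345/0.965 = 51135 W.
I_p = P_in/V_p = 51135/33000 = 1.55 A.

I_p ≈ 1.55 A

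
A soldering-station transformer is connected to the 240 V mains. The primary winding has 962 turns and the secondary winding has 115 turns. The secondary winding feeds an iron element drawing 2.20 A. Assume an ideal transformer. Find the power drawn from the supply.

I_p = I_s × N_s/N_p = 2.20 × 115/962 = 0.26299 A.
P = V_p I_p = 240 × 0.26299 = 63.1 W.

P ≈ 63.1 W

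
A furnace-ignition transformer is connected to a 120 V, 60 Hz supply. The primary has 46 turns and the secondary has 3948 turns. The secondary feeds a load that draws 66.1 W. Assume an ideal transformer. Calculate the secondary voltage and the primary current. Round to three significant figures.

V_s ≈ 10300 V, I_p ≈ 0.551 A

V_s = V_p × N_s/N_p = 120 × 3948/46 = 10299 V.
I_s = P/V_s = 66.1/10299 = 0.0064180 A.
I_p = I_s × N_s/N_p = 0.0064180 × 3948/46 = 0.551 A.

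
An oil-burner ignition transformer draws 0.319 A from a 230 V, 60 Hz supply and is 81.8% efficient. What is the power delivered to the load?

P_in = V_p I_p = 230 × 0.319 = 73.370 W.
P_out = η P_in = 0.818 × 73.370 = 60.0 W.

P_out ≈ 60.0 W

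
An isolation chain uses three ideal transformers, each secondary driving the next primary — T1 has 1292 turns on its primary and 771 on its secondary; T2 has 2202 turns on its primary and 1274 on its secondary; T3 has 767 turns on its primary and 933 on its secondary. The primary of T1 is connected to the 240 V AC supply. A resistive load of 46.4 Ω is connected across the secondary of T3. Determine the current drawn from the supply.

I_supply ≈ 0.912 A

Secondary of T1: V = 240.00 × 771/1292 = 143.22 V.
Secondary of T2: V = 143.22 × 1274/2202 = 82.862 V.
Secondary of T3: V = 82.862 × 933/767 = 100.80 V.
I_load = 100.80/46.4 = 2.1723 A, so P_out = 100.80 × 2.1723 = 218.96 W.
All ideal ⇒ P_in = P_out, so I_supply = 218.96/240 = 0.912 A.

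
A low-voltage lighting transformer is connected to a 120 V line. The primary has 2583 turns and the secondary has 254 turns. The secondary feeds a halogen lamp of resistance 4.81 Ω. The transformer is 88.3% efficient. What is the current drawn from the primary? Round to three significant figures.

V_s = 120 × 254/2583 = 11.800 V.
I_s = V_s/R = 11.800/4.81 = 2.4533 A.
P_out = V_s I_s = 11.800 × 2.4533 = 28.949 W.
P_in = P_out/η = 28.949/0.883 = 32.785 W.
I_p = P_in/V_p = 32.785/120 = 0.273 A.

I_p ≈ 0.273 A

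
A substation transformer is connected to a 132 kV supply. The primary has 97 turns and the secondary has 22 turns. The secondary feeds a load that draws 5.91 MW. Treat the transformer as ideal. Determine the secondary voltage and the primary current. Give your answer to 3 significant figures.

V_s = V_p × N_s/N_p = 132000 × 22/97 = 29938 V.
I_s = P/V_s = 5.91×10^6/29938 = 197.41 A.
I_p = I_s × N_s/N_p = 197.41 × 22/97 = 44.8 A.

V_s ≈ 29900 V, I_p ≈ 44.8 A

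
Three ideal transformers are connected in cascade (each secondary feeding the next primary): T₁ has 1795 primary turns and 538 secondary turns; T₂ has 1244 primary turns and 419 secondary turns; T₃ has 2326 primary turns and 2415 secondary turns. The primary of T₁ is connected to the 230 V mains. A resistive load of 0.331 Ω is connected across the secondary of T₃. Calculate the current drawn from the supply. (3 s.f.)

I_supply ≈ 7.63 A

After T₁: V = 230.00 × 538/1795 = 68.936 V.
After T₂: V = 68.936 × 419/1244 = 23.219 V.
After T₃: V = 23.219 × 2415/2326 = 24.107 V.
I_load = 24.107/0.331 = 72.831 A, so P_out = 24.107 × 72.831 = 1755.8 W.
All ideal ⇒ P_in = P_out, so I_supply = 1755.8/230 = 7.63 A.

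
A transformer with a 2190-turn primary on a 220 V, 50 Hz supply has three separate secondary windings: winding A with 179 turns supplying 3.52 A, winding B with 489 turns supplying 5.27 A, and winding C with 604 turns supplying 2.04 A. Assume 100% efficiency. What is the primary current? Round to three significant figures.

I_p ≈ 2.03 A

V_A = 220 × 179/2190 = 17.982 V; V_B = 220 × 489/2190 = 49.123 V; V_C = 220 × 604/2190 = 60.676 V.
P_out = V_A I_A + V_B I_B + V_C I_C = 17.982×3.52 + 49.123×5.27 + 60.676×2.04 = 63.296 + 258.88 + 123.78 = 445.95 W.
Ideal ⇒ P_in = P_out, so I_p = P_out/V_p = 445.95/220 = 2.03 A.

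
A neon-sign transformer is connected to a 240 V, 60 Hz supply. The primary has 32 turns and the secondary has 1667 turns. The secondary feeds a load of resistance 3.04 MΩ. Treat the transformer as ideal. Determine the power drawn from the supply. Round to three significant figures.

P ≈ 51.4 W

V_s = V_p × N_s/N_p = 240 × 1667/32 = 12502 V.
I_s = V_s/R = 12502/(3.04×10^6) = 0.0041127 A.
I_p = I_s × N_s/N_p = 0.0041127 × 1667/32 = 0.21424 A.
P = V_p I_p = 240 × 0.21424 = 51.4 W.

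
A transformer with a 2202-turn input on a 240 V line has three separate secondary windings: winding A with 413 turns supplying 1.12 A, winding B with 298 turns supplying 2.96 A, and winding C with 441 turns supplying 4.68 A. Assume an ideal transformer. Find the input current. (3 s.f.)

I_in ≈ 1.55 A

V_A = 240 × 413/2202 = 45.014 V; V_B = 240 × 298/2202 = 32.480 V; V_C = 240 × 441/2202 = 48.065 V.
P_out = V_A I_A + V_B I_B + V_C I_C = 45.014×1.12 + 32.480×2.96 + 48.065×4.68 = 50.415 + 96.140 + 224.95 = 371.50 W.
Ideal ⇒ P_in = P_out, so I_in = P_out/V_in = 371.50/240 = 1.55 A.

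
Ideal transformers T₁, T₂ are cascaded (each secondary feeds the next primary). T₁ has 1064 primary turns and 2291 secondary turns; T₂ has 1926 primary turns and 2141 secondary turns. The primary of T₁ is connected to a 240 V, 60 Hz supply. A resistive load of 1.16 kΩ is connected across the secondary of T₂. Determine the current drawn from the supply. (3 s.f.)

I_supply ≈ 1.19 A

After T₁: V = 240.00 × 2291/1064 = 516.77 V.
After T₂: V = 516.77 × 2141/1926 = 574.45 V.
I_load = 574.45/1160 = 0.49522 A, so P_out = 574.45 × 0.49522 = 284.48 W.
All ideal ⇒ P_in = P_out, so I_supply = 284.48/240 = 1.19 A.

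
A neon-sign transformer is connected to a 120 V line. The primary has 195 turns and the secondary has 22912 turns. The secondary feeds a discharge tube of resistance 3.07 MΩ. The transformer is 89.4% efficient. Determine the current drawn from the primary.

V_s = 120 × 22912/195 = 14100 V.
I_s = V_s/R = 14100/(3.07×10^6) = 0.0045927 A.
P_out = V_s I_s = 14100 × 0.0045927 = 64.756 W.
P_in = P_out/η = 64.756/0.894 = 72.434 W.
I_p = P_in/V_p = 72.434/120 = 0.604 A.

I_p ≈ 0.604 A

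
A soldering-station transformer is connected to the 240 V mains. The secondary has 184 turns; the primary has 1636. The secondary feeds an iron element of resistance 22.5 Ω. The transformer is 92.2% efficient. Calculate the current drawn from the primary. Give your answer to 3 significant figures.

I_p ≈ 0.146 A

V_s = 240 × 184/1636 = 26.993 V.
I_s = V_s/R = 26.993/22.5 = 1.1997 A.
P_out = V_s I_s = 26.993 × 1.1997 = 32.382 W.
P_in = P_out/η = 32.382/0.922 = 35.122 W.
I_p = P_in/V_p = 35.122/240 = 0.146 A.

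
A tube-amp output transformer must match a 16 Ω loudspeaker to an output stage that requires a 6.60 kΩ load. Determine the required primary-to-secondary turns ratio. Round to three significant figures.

N_p/N_s ≈ 20.3

Z_p/Z_s = (N_p/N_s)², so N_p/N_s = √(6600/16) = √412 = 20.3.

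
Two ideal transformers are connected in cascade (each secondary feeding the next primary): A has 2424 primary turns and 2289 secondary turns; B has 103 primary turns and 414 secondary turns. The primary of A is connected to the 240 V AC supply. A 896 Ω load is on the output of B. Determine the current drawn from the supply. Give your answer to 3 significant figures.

I_supply ≈ 3.86 A

After A: V = 240.00 × 2289/2424 = 226.63 V.
After B: V = 226.63 × 414/103 = 910.94 V.
I_load = 910.94/896 = 1.0167 A, so P_out = 910.94 × 1.0167 = 926.12 W.
All ideal ⇒ P_in = P_out, so I_supply = 926.12/240 = 3.86 A.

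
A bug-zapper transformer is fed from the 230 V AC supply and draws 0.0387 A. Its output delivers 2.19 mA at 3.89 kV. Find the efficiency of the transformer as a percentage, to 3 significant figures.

η ≈ 95.7%

P_in = 230 × 0.0387 = 8.90100 W.
P_out = 3890 × 0.00219 = 8.51910 W.
η = P_out/P_in = 8.51910/8.90100 = 0.957.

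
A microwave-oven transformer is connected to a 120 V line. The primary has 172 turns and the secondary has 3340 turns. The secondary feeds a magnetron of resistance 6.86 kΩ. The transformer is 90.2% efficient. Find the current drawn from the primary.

V_s = 120 × 3340/172 = 2330.2 V.
I_s = V_s/R = 2330.2/6860 = 0.33968 A.
P_out = V_s I_s = 2330.2 × 0.33968 = 791.54 W.
P_in = P_out/η = 791.54/0.902 = 877.54 W.
I_p = P_in/V_p = 877.54/120 = 7.31 A.

I_p ≈ 7.31 A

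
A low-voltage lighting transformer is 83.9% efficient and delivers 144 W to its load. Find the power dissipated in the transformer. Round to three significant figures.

P_loss ≈ 27.6 W

P_in = P_out/η = 144/0.839 = 171.633 W.
P_loss = P_in − P_out = 171.633 − 144 = 27.6 W.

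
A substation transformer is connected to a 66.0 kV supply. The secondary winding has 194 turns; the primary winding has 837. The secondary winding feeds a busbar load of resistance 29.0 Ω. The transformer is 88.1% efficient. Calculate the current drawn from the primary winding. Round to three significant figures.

V_s = 66000 × 194/837 = 15297 V.
I_s = V_s/R = 15297/29.0 = 527.50 A.
P_out = V_s I_s = 15297 × 527.50 = 8.0694×10^6 W.
P_in = P_out/η = 8.0694×10^6/0.881 = 9.1594×10^6 W.
I_p = P_in/V_p = 9.1594×10^6/66000 = 139 A.

I_p ≈ 139 A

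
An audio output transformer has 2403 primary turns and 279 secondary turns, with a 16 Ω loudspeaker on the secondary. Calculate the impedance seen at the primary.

Z_p = (N_p/N_s)² × Z_s = (2403/279)² × 16 = 1190 Ω.

Z_p ≈ 1190 Ω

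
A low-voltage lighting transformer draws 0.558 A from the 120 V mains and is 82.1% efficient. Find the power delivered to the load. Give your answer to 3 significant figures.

P_out ≈ 55.0 W

P_in = V_p I_p = 120 × 0.558 = 66.960 W.
P_out = η P_in = 0.821 × 66.960 = 55.0 W.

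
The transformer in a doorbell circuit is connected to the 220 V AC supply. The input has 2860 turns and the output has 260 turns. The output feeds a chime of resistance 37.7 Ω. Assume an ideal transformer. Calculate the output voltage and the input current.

V_out ≈ 20.0 V, I_in ≈ 0.0482 A

V_out = V_in × N_out/N_in = 220 × 260/2860 = 20.000 V.
I_out = V_out/R = 20.000/37.7 = 0.53050 A.
I_in = I_out × N_out/N_in = 0.53050 × 260/2860 = 0.0482 A.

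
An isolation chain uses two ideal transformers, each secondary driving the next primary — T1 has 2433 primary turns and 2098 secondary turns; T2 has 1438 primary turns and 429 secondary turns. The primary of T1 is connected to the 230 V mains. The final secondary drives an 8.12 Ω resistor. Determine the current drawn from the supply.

I_supply ≈ 1.87 A

Secondary of T1: V = 230.00 × 2098/2433 = 198.33 V.
Secondary of T2: V = 198.33 × 429/1438 = 59.168 V.
I_load = 59.168/8.12 = 7.2867 A, so P_out = 59.168 × 7.2867 = 431.14 W.
All ideal ⇒ P_in = P_out, so I_supply = 431.14/230 = 1.87 A.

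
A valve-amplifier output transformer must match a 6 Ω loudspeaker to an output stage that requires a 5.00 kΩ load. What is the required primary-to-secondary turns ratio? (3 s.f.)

Z_p/Z_s = (N_p/N_s)², so N_p/N_s = √(5000/6) = √833 = 28.9.

N_p/N_s ≈ 28.9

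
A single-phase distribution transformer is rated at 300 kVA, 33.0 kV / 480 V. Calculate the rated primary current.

I_p ≈ 9.09 A

I_p = S/V_p = 300000/33000 = 9.09 A.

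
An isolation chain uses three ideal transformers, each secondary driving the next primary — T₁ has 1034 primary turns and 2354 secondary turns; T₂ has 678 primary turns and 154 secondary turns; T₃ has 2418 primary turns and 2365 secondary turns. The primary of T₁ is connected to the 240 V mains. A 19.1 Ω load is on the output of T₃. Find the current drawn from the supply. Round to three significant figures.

After T₁: V = 240.00 × 2354/1034 = 546.38 V.
After T₂: V = 546.38 × 154/678 = 124.10 V.
After T₃: V = 124.10 × 2365/2418 = 121.38 V.
I_load = 121.38/19.1 = 6.3552 A, so P_out = 121.38 × 6.3552 = 771.42 W.
All ideal ⇒ P_in = P_out, so I_supply = 771.42/240 = 3.21 A.

I_supply ≈ 3.21 A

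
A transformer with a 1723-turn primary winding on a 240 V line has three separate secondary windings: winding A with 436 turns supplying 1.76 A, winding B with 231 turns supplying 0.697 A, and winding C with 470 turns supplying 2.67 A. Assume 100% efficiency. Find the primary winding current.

I_p ≈ 1.27 A

V_A = 240 × 436/1723 = 60.731 V; V_B = 240 × 231/1723 = 32.176 V; V_C = 240 × 470/1723 = 65.467 V.
P_out = V_A I_A + V_B I_B + V_C I_C = 60.731×1.76 + 32.176×0.697 + 65.467×2.67 = 106.89 + 22.427 + 174.80 = 304.11 W.
Ideal ⇒ P_in = P_out, so I_p = P_out/V_p = 304.11/240 = 1.27 A.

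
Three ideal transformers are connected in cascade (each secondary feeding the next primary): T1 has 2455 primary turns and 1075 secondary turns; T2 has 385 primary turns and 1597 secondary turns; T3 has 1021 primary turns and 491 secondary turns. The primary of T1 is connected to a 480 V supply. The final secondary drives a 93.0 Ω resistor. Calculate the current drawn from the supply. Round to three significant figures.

I_supply ≈ 3.94 A

After T1: V = 480.00 × 1075/2455 = 210.18 V.
After T2: V = 210.18 × 1597/385 = 871.85 V.
After T3: V = 871.85 × 491/1021 = 419.27 V.
I_load = 419.27/93.0 = 4.5083 A, so P_out = 419.27 × 4.5083 = 1890.2 W.
All ideal ⇒ P_in = P_out, so I_supply = 1890.2/480 = 3.94 A.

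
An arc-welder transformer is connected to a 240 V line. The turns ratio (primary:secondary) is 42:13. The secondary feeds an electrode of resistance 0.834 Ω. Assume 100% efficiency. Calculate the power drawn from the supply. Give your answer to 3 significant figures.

P ≈ 6620 W

V_s = V_p × N_s/N_p = 240 × 13/42 = 74.286 V.
I_s = V_s/R = 74.286/0.834 = 89.072 A.
I_p = I_s × N_s/N_p = 89.072 × 13/42 = 27.570 A.
P = V_p I_p = 240 × 27.570 = 6620 W.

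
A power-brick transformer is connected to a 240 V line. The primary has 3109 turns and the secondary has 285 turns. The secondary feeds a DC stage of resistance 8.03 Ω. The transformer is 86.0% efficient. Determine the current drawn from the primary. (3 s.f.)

V_s = 240 × 285/3109 = 22.001 V.
I_s = V_s/R = 22.001/8.03 = 2.7398 A.
P_out = V_s I_s = 22.001 × 2.7398 = 60.277 W.
P_in = P_out/η = 60.277/0.860 = 70.090 W.
I_p = P_in/V_p = 70.090/240 = 0.292 A.

I_p ≈ 0.292 A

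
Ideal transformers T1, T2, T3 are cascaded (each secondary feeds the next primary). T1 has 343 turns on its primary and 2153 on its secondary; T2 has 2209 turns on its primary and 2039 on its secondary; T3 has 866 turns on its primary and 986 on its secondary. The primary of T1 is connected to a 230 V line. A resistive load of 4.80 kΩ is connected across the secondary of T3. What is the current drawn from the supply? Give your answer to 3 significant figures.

I_supply ≈ 2.09 A

After T1: V = 230.00 × 2153/343 = 1443.7 V.
After T2: V = 1443.7 × 2039/2209 = 1332.6 V.
After T3: V = 1332.6 × 986/866 = 1517.3 V.
I_load = 1517.3/4800 = 0.31609 A, so P_out = 1517.3 × 0.31609 = 479.60 W.
All ideal ⇒ P_in = P_out, so I_supply = 479.60/230 = 2.09 A.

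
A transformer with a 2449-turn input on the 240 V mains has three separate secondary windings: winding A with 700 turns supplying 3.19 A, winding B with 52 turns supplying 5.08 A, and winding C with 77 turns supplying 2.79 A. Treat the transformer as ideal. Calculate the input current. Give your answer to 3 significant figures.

I_in ≈ 1.11 A

V_A = 240 × 700/2449 = 68.599 V; V_B = 240 × 52/2449 = 5.0960 V; V_C = 240 × 77/2449 = 7.5459 V.
P_out = V_A I_A + V_B I_B + V_C I_C = 68.599×3.19 + 5.0960×5.08 + 7.5459×2.79 = 218.83 + 25.887 + 21.053 = 265.77 W.
Ideal ⇒ P_in = P_out, so I_in = P_out/V_in = 265.77/240 = 1.11 A.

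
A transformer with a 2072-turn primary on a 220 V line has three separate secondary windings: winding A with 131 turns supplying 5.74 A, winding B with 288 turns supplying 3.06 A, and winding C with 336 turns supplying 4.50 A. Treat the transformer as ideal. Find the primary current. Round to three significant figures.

I_p ≈ 1.52 A

V_A = 220 × 131/2072 = 13.909 V; V_B = 220 × 288/2072 = 30.579 V; V_C = 220 × 336/2072 = 35.676 V.
P_out = V_A I_A + V_B I_B + V_C I_C = 13.909×5.74 + 30.579×3.06 + 35.676×4.50 = 79.839 + 93.572 + 160.54 = 333.95 W.
Ideal ⇒ P_in = P_out, so I_p = P_out/V_p = 333.95/220 = 1.52 A.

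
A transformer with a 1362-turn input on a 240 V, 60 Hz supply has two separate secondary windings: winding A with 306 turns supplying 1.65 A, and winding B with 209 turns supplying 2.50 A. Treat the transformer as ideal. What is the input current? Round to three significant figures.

I_in ≈ 0.754 A

V_A = 240 × 306/1362 = 53.921 V; V_B = 240 × 209/1362 = 36.828 V.
P_out = V_A I_A + V_B I_B = 53.921×1.65 + 36.828×2.50 = 88.969 + 92.070 = 181.04 W.
Ideal ⇒ P_in = P_out, so I_in = P_out/V_in = 181.04/240 = 0.754 A.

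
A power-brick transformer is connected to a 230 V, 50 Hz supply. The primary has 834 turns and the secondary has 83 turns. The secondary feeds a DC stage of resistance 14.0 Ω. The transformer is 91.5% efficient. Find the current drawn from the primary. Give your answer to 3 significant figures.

V_s = 230 × 83/834 = 22.890 V.
I_s = V_s/R = 22.890/14.0 = 1.6350 A.
P_out = V_s I_s = 22.890 × 1.6350 = 37.424 W.
P_in = P_out/η = 37.424/0.915 = 40.901 W.
I_p = P_in/V_p = 40.901/230 = 0.178 A.

I_p ≈ 0.178 A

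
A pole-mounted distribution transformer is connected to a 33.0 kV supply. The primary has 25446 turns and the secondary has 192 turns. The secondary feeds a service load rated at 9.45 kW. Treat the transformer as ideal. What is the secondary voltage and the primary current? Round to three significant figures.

V_s = V_p × N_s/N_p = 33000 × 192/25446 = 249.00 V.
I_s = P/V_s = 9450/249.00 = 37.952 A.
I_p = I_s × N_s/N_p = 37.952 × 192/25446 = 0.286 A.

V_s ≈ 249 V, I_p ≈ 0.286 A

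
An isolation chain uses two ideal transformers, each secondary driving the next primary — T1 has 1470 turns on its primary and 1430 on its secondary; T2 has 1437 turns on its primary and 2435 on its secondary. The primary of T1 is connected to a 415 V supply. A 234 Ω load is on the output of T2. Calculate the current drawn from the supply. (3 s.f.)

I_supply ≈ 4.82 A

After T1: V = 415.00 × 1430/1470 = 403.71 V.
After T2: V = 403.71 × 2435/1437 = 684.08 V.
I_load = 684.08/234 = 2.9234 A, so P_out = 684.08 × 2.9234 = 1999.9 W.
All ideal ⇒ P_in = P_out, so I_supply = 1999.9/415 = 4.82 A.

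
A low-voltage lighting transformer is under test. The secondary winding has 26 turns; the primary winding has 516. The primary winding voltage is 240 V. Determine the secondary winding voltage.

V_s/V_p = N_s/N_p, so V_s = 240 × 26/516 = 12.1 V.

V_s ≈ 12.1 V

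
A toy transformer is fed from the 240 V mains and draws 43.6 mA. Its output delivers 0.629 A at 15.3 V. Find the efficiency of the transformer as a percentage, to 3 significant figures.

η ≈ 92.0%

P_in = 240 × 0.0436 = 10.4640 W.
P_out = 15.3 × 0.629 = 9.62370 W.
η = P_out/P_in = 9.62370/10.4640 = 0.920.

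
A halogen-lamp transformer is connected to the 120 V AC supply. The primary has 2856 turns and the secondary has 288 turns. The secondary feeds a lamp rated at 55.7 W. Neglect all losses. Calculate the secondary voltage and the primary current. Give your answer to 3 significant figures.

V_s = V_p × N_s/N_p = 120 × 288/2856 = 12.101 V.
I_s = P/V_s = 55.7/12.101 = 4.6030 A.
I_p = I_s × N_s/N_p = 4.6030 × 288/2856 = 0.464 A.

V_s ≈ 12.1 V, I_p ≈ 0.464 A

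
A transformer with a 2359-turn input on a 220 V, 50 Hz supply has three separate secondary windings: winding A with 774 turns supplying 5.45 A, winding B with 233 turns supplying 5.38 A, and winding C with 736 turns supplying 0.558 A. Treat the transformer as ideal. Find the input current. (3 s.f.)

V_A = 220 × 774/2359 = 72.183 V; V_B = 220 × 233/2359 = 21.730 V; V_C = 220 × 736/2359 = 68.639 V.
P_out = V_A I_A + V_B I_B + V_C I_C = 72.183×5.45 + 21.730×5.38 + 68.639×0.558 = 393.40 + 116.90 + 38.301 = 548.60 W.
Ideal ⇒ P_in = P_out, so I_in = P_out/V_in = 548.60/220 = 2.49 A.

I_in ≈ 2.49 A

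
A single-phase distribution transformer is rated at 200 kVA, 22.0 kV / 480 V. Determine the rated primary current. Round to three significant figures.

I_p = S/V_p = 200000/22000 = 9.09 A.

I_p ≈ 9.09 A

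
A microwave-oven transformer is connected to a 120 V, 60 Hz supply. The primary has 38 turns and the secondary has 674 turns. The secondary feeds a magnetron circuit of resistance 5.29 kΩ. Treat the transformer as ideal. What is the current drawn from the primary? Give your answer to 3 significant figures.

I_p ≈ 7.14 A

V_s = V_p × N_s/N_p = 120 × 674/38 = 2128.4 V.
I_s = V_s/R = 2128.4/5290 = 0.40235 A.
For an ideal transformer I_p N_p = I_s N_s, so I_p = 0.40235 × 674/38 = 7.14 A.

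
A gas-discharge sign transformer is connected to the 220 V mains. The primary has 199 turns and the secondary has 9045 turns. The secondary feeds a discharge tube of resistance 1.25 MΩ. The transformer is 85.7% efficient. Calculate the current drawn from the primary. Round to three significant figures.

V_s = 220 × 9045/199 = 9999.5 V.
I_s = V_s/R = 9999.5/(1.25×10^6) = 0.0079996 A.
P_out = V_s I_s = 9999.5 × 0.0079996 = 79.992 W.
P_in = P_out/η = 79.992/0.857 = 93.340 W.
I_p = P_in/V_p = 93.340/220 = 0.424 A.

I_p ≈ 0.424 A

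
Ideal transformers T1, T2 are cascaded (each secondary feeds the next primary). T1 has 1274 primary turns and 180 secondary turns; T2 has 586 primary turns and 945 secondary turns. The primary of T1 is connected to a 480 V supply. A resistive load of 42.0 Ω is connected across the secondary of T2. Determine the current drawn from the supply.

I_supply ≈ 0.593 A

After T1: V = 480.00 × 180/1274 = 67.818 V.
After T2: V = 67.818 × 945/586 = 109.37 V.
I_load = 109.37/42.0 = 2.6039 A, so P_out = 109.37 × 2.6039 = 284.78 W.
All ideal ⇒ P_in = P_out, so I_supply = 284.78/480 = 0.593 A.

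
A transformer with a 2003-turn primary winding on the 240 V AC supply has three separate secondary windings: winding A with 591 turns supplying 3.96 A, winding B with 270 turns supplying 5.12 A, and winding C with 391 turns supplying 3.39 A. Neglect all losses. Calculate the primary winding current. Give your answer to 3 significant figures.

V_A = 240 × 591/2003 = 70.814 V; V_B = 240 × 270/2003 = 32.351 V; V_C = 240 × 391/2003 = 46.850 V.
P_out = V_A I_A + V_B I_B + V_C I_C = 70.814×3.96 + 32.351×5.12 + 46.850×3.39 = 280.42 + 165.64 + 158.82 = 604.88 W.
Ideal ⇒ P_in = P_out, so I_p = P_out/V_p = 604.88/240 = 2.52 A.

I_p ≈ 2.52 A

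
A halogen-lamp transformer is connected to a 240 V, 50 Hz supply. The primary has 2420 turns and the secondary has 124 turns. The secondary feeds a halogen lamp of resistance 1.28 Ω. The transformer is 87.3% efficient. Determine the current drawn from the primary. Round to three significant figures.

I_p ≈ 0.564 A

V_s = 240 × 124/2420 = 12.298 V.
I_s = V_s/R = 12.298/1.28 = 9.6074 A.
P_out = V_s I_s = 12.298 × 9.6074 = 118.15 W.
P_in = P_out/η = 118.15/0.873 = 135.34 W.
I_p = P_in/V_p = 135.34/240 = 0.564 A.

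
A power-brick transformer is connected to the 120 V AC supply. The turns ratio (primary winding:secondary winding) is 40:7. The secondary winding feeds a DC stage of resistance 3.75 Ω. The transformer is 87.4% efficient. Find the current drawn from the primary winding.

I_p ≈ 1.12 A

V_s = 120 × 7/40 = 21.000 V.
I_s = V_s/R = 21.000/3.75 = 5.6000 A.
P_out = V_s I_s = 21.000 × 5.6000 = 117.60 W.
P_in = P_out/η = 117.60/0.874 = 134.55 W.
I_p = P_in/V_p = 134.55/120 = 1.12 A.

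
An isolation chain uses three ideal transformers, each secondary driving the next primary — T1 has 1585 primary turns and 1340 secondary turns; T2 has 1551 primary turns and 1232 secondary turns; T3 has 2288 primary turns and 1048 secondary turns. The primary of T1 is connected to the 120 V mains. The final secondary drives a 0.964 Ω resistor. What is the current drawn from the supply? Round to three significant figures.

I_supply ≈ 11.8 A

After T1: V = 120.00 × 1340/1585 = 101.45 V.
After T2: V = 101.45 × 1232/1551 = 80.585 V.
After T3: V = 80.585 × 1048/2288 = 36.911 V.
I_load = 36.911/0.964 = 38.290 A, so P_out = 36.911 × 38.290 = 1413.3 W.
All ideal ⇒ P_in = P_out, so I_supply = 1413.3/120 = 11.8 A.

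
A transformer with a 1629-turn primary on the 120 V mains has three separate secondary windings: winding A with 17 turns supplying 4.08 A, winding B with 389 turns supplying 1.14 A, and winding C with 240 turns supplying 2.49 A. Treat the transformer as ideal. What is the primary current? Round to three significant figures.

I_p ≈ 0.682 A

V_A = 120 × 17/1629 = 1.2523 V; V_B = 120 × 389/1629 = 28.656 V; V_C = 120 × 240/1629 = 17.680 V.
P_out = V_A I_A + V_B I_B + V_C I_C = 1.2523×4.08 + 28.656×1.14 + 17.680×2.49 = 5.1094 + 32.667 + 44.022 = 81.799 W.
Ideal ⇒ P_in = P_out, so I_p = P_out/V_p = 81.799/120 = 0.682 A.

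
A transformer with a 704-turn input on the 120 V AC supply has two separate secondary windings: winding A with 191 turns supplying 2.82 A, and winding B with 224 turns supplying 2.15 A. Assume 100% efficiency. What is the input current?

V_A = 120 × 191/704 = 32.557 V; V_B = 120 × 224/704 = 38.182 V.
P_out = V_A I_A + V_B I_B = 32.557×2.82 + 38.182×2.15 = 91.810 + 82.091 = 173.90 W.
Ideal ⇒ P_in = P_out, so I_in = P_out/V_in = 173.90/120 = 1.45 A.

I_in ≈ 1.45 A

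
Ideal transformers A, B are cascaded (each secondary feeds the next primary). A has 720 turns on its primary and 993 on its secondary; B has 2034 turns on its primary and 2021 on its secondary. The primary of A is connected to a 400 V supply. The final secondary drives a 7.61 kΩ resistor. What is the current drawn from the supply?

I_supply ≈ 0.0987 A

Secondary of A: V = 400.00 × 993/720 = 551.67 V.
Secondary of B: V = 551.67 × 2021/2034 = 548.14 V.
I_load = 548.14/7610 = 0.072029 A, so P_out = 548.14 × 0.072029 = 39.482 W.
All ideal ⇒ P_in = P_out, so I_supply = 39.482/400 = 0.0987 A.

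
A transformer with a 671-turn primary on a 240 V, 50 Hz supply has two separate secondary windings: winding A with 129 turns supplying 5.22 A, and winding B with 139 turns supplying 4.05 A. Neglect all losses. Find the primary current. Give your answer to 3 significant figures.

I_p ≈ 1.84 A

V_A = 240 × 129/671 = 46.140 V; V_B = 240 × 139/671 = 49.717 V.
P_out = V_A I_A + V_B I_B = 46.140×5.22 + 49.717×4.05 = 240.85 + 201.35 = 442.20 W.
Ideal ⇒ P_in = P_out, so I_p = P_out/V_p = 442.20/240 = 1.84 A.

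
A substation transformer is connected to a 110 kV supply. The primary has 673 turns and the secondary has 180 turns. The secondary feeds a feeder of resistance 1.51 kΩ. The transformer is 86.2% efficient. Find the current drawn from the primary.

V_s = 110000 × 180/673 = 29421 V.
I_s = V_s/R = 29421/1510 = 19.484 A.
P_out = V_s I_s = 29421 × 19.484 = 573220 W.
P_in = P_out/η = 573220/0.862 = 664990 W.
I_p = P_in/V_p = 664990/110000 = 6.05 A.

I_p ≈ 6.05 A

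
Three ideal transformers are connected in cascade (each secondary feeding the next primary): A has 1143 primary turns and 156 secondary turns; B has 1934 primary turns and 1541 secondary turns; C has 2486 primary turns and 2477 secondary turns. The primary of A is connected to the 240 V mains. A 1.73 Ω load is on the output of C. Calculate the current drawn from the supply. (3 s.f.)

I_supply ≈ 1.63 A

Secondary of A: V = 240.00 × 156/1143 = 32.756 V.
Secondary of B: V = 32.756 × 1541/1934 = 26.100 V.
Secondary of C: V = 26.100 × 2477/2486 = 26.005 V.
I_load = 26.005/1.73 = 15.032 A, so P_out = 26.005 × 15.032 = 390.91 W.
All ideal ⇒ P_in = P_out, so I_supply = 390.91/240 = 1.63 A.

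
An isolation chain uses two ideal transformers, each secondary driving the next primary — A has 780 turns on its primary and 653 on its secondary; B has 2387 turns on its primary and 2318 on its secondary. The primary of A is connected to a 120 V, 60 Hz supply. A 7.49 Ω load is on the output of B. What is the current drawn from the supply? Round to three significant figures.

Secondary of A: V = 120.00 × 653/780 = 100.46 V.
Secondary of B: V = 100.46 × 2318/2387 = 97.558 V.
I_load = 97.558/7.49 = 13.025 A, so P_out = 97.558 × 13.025 = 1270.7 W.
All ideal ⇒ P_in = P_out, so I_supply = 1270.7/120 = 10.6 A.

I_supply ≈ 10.6 A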